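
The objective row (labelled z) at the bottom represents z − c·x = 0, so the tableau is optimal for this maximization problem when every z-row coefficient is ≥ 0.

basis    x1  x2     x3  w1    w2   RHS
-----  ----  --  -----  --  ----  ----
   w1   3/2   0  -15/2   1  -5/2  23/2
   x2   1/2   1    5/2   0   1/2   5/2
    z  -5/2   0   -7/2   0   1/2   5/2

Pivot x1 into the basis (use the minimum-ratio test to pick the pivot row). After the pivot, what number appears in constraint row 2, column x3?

5

Ratio test on column x1 — row 1: (23/2)/(3/2) = 23/3; row 2: (5/2)/(1/2) = 5. Minimum is 5 at row 2 (x2 leaves); pivot element 1/2.
Divide row 2 by 1/2; eliminate column x1 from the other rows.
In the new row 2, the x3 entry is the old entry divided by the pivot: (5/2)/(1/2) = 5.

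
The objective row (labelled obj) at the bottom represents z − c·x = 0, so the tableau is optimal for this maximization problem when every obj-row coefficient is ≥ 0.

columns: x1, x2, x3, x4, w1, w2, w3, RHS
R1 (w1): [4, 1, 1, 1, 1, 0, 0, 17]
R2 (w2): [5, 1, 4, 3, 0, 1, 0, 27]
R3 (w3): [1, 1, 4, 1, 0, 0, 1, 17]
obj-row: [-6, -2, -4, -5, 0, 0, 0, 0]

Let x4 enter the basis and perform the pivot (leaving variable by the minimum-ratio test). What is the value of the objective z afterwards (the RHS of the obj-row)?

45

Ratio test on column x4 — row 1: 17/1 = 17; row 2: 27/3 = 9; row 3: 17/1 = 17. Minimum is 9 at row 2 (w2 leaves); pivot element 3.
Pivot on row 2; the obj-row RHS becomes 0 − (-5)·9 = 45.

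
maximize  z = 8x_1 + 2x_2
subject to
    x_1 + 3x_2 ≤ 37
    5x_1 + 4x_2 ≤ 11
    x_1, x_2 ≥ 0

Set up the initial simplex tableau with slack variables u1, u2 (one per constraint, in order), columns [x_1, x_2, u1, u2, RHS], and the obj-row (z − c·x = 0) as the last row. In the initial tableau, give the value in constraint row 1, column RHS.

The RHS of constraint 1 is b_1 = 37.

37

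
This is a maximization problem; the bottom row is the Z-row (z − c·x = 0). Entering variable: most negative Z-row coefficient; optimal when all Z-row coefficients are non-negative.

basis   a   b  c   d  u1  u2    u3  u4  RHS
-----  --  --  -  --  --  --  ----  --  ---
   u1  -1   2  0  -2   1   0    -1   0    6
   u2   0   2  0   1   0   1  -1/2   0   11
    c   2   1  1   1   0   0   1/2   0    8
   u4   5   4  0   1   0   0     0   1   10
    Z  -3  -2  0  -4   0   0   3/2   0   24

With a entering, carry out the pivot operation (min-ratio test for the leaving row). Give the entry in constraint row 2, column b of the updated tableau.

Ratio test on column a — row 1: entry -1 ≤ 0; row 2: entry 0 ≤ 0; row 3: 8/2 = 4; row 4: 10/5 = 2. Minimum is 2 at row 4 (u4 leaves); pivot element 5.
Divide row 4 by 5; eliminate column a from the other rows.
Row 2 update in column b: 2 − 0·(4/5) = 2.

2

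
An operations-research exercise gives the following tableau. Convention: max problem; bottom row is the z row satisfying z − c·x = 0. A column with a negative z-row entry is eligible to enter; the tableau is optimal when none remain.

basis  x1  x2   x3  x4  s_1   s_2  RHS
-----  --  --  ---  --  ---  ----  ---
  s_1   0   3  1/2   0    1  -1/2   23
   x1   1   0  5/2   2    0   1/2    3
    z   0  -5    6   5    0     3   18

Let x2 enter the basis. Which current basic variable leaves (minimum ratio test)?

Column x2 entries and ratios — s_1: 23/3 = 23/3; x1: 0 ≤ 0, skip.
Smallest ratio is 23/3 in the row of s_1, so s_1 leaves.

s_1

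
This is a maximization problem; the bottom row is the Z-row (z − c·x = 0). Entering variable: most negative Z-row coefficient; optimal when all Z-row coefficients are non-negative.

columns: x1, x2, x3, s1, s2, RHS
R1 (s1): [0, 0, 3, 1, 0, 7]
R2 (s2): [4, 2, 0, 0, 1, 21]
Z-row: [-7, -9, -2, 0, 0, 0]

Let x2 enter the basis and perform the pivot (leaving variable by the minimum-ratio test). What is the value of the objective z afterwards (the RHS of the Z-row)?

189/2

Ratio test on column x2 — row 1: entry 0 ≤ 0; row 2: 21/2 = 21/2. Minimum is 21/2 at row 2 (s2 leaves); pivot element 2.
Pivot on row 2; the Z-row RHS becomes 0 − (-9)·(21/2) = 189/2.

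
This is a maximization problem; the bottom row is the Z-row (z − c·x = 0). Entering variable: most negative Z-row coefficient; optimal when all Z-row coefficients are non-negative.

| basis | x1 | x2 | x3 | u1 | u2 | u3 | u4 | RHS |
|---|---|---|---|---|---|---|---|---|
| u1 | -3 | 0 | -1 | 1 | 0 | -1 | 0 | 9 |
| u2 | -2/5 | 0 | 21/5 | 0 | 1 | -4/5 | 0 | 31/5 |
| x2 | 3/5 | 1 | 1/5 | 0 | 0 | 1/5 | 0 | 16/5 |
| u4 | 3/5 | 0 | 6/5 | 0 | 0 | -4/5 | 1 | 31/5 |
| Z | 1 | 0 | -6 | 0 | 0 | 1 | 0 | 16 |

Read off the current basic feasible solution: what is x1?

0

x1 is not in the basis, so in the current basic feasible solution x1 = 0.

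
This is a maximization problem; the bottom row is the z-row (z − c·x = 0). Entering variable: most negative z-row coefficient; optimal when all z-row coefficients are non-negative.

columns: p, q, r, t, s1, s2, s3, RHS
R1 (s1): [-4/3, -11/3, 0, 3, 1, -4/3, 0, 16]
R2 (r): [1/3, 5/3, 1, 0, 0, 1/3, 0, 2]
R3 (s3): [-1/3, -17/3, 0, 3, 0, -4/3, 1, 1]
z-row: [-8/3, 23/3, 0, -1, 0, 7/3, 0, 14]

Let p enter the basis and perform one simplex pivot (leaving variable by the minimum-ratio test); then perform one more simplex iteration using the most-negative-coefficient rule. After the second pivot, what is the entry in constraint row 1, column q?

Ratio test on column p — row 1: entry -4/3 ≤ 0; row 2: 2/(1/3) = 6; row 3: entry -1/3 ≤ 0. Minimum is 6 at row 2 (r leaves); pivot element 1/3.
Divide row 2 by 1/3; eliminate column p from the other rows.
Second iteration: most negative z-row entry is -1 in column t, so t enters.
Ratio test on column t — row 1: 24/3 = 8; row 2: entry 0 ≤ 0; row 3: 3/3 = 1. Minimum is 1 at row 3 (s3 leaves); pivot element 3.
Divide row 3 by 3; eliminate column t from the other rows.
After both pivots, the entry at constraint row 1, column q is 7.

7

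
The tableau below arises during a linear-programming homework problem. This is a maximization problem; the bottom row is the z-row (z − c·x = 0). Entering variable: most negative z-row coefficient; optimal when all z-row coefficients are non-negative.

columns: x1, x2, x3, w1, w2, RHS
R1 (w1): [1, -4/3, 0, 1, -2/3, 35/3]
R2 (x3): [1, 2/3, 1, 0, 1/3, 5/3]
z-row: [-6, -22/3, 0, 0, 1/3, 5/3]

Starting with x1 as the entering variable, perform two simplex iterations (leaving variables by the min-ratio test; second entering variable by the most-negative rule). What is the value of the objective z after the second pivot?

Ratio test on column x1 — row 1: (35/3)/1 = 35/3; row 2: (5/3)/1 = 5/3. Minimum is 5/3 at row 2 (x3 leaves); pivot element 1.
Pivot on row 2; the z-row RHS becomes 5/3 − (-6)·(5/3) = 35/3.
Next entering variable (most negative z-row entry -10/3): x2.
Ratio test on column x2 — row 1: entry -2 ≤ 0; row 2: (5/3)/(2/3) = 5/2. Minimum is 5/2 at row 2 (x1 leaves); pivot element 2/3.
After the second pivot the z-row RHS is 35/3 − (-10/3)·(5/2) = 20.

20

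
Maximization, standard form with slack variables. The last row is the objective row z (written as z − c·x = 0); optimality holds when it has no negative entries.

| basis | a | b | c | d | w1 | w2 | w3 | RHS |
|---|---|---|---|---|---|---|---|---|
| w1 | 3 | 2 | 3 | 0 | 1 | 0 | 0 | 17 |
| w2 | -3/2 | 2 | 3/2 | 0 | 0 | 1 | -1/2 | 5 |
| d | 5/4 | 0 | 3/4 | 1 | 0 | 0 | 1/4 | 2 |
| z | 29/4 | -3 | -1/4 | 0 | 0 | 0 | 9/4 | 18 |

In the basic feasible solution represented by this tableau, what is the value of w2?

w2 is basic (row 2); its value is the RHS of that row, 5.

5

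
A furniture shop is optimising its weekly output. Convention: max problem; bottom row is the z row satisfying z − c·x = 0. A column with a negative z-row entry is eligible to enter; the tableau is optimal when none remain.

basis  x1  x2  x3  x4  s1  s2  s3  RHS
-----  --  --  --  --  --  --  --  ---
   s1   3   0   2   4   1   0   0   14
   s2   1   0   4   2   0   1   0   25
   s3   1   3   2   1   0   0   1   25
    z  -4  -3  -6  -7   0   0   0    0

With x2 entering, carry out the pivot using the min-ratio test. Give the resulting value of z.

Ratio test on column x2 — row 1: entry 0 ≤ 0; row 2: entry 0 ≤ 0; row 3: 25/3 = 25/3. Minimum is 25/3 at row 3 (s3 leaves); pivot element 3.
Pivot on row 3; the z-row RHS becomes 0 − (-3)·(25/3) = 25.

25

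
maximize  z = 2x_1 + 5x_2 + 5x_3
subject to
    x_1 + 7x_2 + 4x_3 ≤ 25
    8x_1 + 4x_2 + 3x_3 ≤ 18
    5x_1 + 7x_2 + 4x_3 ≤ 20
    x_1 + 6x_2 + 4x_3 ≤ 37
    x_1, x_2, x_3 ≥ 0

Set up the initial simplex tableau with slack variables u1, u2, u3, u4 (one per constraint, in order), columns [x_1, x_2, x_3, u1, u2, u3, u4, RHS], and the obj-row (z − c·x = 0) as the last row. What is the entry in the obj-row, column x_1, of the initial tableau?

The obj-row carries the negated objective coefficients: the x_1 entry is -2.

-2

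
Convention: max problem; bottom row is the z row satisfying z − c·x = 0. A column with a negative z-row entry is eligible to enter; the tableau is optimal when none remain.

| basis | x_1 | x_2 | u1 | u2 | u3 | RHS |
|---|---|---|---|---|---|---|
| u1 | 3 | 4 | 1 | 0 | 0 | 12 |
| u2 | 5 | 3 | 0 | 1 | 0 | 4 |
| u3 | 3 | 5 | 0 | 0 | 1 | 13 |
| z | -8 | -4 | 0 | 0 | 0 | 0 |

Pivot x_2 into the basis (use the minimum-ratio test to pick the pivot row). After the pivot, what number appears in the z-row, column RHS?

Ratio test on column x_2 — row 1: 12/4 = 3; row 2: 4/3 = 4/3; row 3: 13/5 = 13/5. Minimum is 4/3 at row 2 (u2 leaves); pivot element 3.
Divide row 2 by 3; eliminate column x_2 from the other rows.
z-row update in column RHS: 0 − (-4)·(4/3) = 16/3.

16/3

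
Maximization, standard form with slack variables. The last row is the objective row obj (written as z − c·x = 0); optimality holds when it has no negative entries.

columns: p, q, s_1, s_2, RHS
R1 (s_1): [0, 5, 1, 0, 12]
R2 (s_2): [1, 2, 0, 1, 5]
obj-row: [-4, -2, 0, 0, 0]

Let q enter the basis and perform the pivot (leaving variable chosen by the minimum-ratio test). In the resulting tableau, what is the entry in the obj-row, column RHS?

Ratio test on column q — row 1: 12/5 = 12/5; row 2: 5/2 = 5/2. Minimum is 12/5 at row 1 (s_1 leaves); pivot element 5.
Divide row 1 by 5; eliminate column q from the other rows.
obj-row update in column RHS: 0 − (-2)·(12/5) = 24/5.

24/5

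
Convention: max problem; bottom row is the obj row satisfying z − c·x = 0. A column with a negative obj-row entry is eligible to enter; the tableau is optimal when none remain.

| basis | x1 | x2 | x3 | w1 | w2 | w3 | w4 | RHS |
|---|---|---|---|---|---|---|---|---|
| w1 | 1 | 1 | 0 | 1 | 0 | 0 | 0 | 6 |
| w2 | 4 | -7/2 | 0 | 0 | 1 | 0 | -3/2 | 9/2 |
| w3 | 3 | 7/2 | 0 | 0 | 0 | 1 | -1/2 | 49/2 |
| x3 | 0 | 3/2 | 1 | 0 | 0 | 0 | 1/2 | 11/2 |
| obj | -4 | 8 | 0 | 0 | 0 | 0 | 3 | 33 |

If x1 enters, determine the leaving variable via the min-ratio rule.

w2

Column x1 entries and ratios — w1: 6/1 = 6; w2: (9/2)/4 = 9/8; w3: (49/2)/3 = 49/6; x3: 0 ≤ 0, skip.
Smallest ratio is 9/8 in the row of w2, so w2 leaves.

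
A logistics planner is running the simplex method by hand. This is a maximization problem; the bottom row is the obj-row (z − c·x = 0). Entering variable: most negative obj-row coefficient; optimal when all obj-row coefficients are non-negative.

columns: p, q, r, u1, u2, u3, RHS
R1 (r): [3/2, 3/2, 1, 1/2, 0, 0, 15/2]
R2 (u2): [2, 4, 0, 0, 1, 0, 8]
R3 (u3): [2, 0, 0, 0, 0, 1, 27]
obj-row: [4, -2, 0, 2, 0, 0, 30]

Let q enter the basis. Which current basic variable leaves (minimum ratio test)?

Column q entries and ratios — r: (15/2)/(3/2) = 5; u2: 8/4 = 2; u3: 0 ≤ 0, skip.
Smallest ratio is 2 in the row of u2, so u2 leaves.

u2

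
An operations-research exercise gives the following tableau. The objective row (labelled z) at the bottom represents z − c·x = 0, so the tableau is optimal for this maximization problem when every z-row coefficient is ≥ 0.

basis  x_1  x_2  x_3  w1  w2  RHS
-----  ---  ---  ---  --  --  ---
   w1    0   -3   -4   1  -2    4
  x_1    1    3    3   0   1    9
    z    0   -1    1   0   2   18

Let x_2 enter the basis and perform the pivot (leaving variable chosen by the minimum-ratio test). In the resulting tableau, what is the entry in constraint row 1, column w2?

-1

Ratio test on column x_2 — row 1: entry -3 ≤ 0; row 2: 9/3 = 3. Minimum is 3 at row 2 (x_1 leaves); pivot element 3.
Divide row 2 by 3; eliminate column x_2 from the other rows.
Row 1 update in column w2: -2 − (-3)·(1/3) = -1.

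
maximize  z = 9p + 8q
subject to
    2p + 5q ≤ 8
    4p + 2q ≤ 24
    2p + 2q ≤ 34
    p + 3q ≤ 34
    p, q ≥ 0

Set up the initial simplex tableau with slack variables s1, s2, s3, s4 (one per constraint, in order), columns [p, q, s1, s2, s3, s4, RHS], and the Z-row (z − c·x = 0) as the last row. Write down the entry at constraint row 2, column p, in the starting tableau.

Constraint 2 has coefficient 4 on p.

4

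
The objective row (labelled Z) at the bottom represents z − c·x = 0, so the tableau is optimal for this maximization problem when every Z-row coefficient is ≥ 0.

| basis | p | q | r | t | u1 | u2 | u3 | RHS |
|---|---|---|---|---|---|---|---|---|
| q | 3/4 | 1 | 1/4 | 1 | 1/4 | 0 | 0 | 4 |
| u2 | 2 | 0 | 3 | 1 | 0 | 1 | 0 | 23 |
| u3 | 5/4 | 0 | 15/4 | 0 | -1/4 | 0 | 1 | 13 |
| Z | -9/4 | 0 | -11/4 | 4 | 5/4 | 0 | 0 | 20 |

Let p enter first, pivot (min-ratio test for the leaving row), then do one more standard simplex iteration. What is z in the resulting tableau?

179/5

Ratio test on column p — row 1: 4/(3/4) = 16/3; row 2: 23/2 = 23/2; row 3: 13/(5/4) = 52/5. Minimum is 16/3 at row 1 (q leaves); pivot element 3/4.
Pivot on row 1; the Z-row RHS becomes 20 − (-9/4)·(16/3) = 32.
Next entering variable (most negative Z-row entry -2): r.
Ratio test on column r — row 1: (16/3)/(1/3) = 16; row 2: (37/3)/(7/3) = 37/7; row 3: (19/3)/(10/3) = 19/10. Minimum is 19/10 at row 3 (u3 leaves); pivot element 10/3.
After the second pivot the Z-row RHS is 32 − (-2)·(19/10) = 179/5.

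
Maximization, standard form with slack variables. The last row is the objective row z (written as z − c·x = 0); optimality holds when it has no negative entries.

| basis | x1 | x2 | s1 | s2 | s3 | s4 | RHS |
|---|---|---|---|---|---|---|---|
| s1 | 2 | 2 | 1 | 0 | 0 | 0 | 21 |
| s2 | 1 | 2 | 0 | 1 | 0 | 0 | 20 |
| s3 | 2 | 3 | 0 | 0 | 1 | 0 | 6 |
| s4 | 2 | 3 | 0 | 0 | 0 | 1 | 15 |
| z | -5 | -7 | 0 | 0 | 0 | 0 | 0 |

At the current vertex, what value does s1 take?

s1 is basic (row 1); its value is the RHS of that row, 21.

21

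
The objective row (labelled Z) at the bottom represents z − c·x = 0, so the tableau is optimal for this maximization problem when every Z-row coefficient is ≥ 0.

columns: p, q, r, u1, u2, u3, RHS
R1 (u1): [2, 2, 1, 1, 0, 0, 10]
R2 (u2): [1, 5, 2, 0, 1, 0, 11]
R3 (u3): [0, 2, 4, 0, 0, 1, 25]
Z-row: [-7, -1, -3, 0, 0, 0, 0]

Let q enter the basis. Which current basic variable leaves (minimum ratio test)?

u2

Column q entries and ratios — u1: 10/2 = 5; u2: 11/5 = 11/5; u3: 25/2 = 25/2.
Smallest ratio is 11/5 in the row of u2, so u2 leaves.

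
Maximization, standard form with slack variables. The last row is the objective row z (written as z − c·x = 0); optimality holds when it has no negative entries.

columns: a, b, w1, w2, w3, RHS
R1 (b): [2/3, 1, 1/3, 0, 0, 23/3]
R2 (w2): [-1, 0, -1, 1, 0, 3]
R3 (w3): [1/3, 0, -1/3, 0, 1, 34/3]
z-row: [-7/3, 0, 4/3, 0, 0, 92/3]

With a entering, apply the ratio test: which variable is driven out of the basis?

b

Column a entries and ratios — b: (23/3)/(2/3) = 23/2; w2: -1 ≤ 0, skip; w3: (34/3)/(1/3) = 34.
Smallest ratio is 23/2 in the row of b, so b leaves.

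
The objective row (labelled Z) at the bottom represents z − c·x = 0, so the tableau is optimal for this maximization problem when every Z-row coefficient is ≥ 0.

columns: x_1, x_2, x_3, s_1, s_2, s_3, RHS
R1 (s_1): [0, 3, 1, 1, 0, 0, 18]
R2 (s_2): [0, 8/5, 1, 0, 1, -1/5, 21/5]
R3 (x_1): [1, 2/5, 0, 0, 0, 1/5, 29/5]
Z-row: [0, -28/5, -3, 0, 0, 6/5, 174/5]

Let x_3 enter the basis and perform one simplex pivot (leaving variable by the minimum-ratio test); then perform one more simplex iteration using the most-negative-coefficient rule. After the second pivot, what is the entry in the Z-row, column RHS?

Ratio test on column x_3 — row 1: 18/1 = 18; row 2: (21/5)/1 = 21/5; row 3: entry 0 ≤ 0. Minimum is 21/5 at row 2 (s_2 leaves); pivot element 1.
Divide row 2 by 1; eliminate column x_3 from the other rows.
Second iteration: most negative Z-row entry is -4/5 in column x_2, so x_2 enters.
Ratio test on column x_2 — row 1: (69/5)/(7/5) = 69/7; row 2: (21/5)/(8/5) = 21/8; row 3: (29/5)/(2/5) = 29/2. Minimum is 21/8 at row 2 (x_3 leaves); pivot element 8/5.
Divide row 2 by 8/5; eliminate column x_2 from the other rows.
After both pivots, the entry at the Z-row, column RHS is 99/2.

99/2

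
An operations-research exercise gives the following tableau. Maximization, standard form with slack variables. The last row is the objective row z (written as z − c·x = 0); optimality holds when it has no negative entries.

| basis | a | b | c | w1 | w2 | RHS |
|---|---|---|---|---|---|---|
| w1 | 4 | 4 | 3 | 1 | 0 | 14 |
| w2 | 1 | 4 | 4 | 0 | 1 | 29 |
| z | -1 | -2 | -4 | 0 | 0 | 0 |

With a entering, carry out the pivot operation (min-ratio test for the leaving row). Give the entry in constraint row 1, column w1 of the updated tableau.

1/4

Ratio test on column a — row 1: 14/4 = 7/2; row 2: 29/1 = 29. Minimum is 7/2 at row 1 (w1 leaves); pivot element 4.
Divide row 1 by 4; eliminate column a from the other rows.
In the new row 1, the w1 entry is the old entry divided by the pivot: 1/4 = 1/4.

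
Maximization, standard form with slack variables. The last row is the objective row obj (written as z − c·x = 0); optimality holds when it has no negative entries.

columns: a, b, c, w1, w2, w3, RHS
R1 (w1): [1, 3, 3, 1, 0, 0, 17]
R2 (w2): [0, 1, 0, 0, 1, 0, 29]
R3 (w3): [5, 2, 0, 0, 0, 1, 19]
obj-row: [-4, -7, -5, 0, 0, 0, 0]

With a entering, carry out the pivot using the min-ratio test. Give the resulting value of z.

76/5

Ratio test on column a — row 1: 17/1 = 17; row 2: entry 0 ≤ 0; row 3: 19/5 = 19/5. Minimum is 19/5 at row 3 (w3 leaves); pivot element 5.
Pivot on row 3; the obj-row RHS becomes 0 − (-4)·(19/5) = 76/5.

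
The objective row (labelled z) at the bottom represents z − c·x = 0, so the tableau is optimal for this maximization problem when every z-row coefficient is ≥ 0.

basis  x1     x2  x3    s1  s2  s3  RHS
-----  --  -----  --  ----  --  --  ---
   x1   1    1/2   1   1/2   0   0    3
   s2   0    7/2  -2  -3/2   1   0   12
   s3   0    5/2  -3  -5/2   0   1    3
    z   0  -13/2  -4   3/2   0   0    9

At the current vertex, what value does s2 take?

s2 is basic (row 2); its value is the RHS of that row, 12.

12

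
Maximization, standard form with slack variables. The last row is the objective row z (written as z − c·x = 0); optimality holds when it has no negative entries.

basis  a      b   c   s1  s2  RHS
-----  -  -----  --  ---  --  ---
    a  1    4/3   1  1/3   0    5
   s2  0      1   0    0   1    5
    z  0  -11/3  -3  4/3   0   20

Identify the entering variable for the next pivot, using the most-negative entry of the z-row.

b

Negative z-row entries: b: -11/3, c: -3.
The most negative is -11/3 in column b, so b enters.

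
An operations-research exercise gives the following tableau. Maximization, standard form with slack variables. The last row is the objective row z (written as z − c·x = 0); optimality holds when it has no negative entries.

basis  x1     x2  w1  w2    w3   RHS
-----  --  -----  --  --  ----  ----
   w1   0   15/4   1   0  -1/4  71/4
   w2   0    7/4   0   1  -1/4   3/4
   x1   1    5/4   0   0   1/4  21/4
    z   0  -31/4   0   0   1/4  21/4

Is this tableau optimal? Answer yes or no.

no

The z-row has a negative entry -31/4 in column x2, so it is not optimal.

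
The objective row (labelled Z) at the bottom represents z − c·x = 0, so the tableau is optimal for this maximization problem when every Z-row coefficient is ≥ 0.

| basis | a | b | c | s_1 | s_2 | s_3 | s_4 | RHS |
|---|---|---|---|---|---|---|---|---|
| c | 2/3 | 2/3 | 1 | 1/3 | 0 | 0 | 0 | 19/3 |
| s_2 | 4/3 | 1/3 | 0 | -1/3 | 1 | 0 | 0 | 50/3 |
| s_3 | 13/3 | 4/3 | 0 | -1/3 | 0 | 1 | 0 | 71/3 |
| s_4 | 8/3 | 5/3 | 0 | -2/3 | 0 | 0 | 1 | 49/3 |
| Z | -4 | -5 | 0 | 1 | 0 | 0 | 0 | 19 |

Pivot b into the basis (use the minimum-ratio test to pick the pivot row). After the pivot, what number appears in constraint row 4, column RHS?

Ratio test on column b — row 1: (19/3)/(2/3) = 19/2; row 2: (50/3)/(1/3) = 50; row 3: (71/3)/(4/3) = 71/4; row 4: (49/3)/(5/3) = 49/5. Minimum is 19/2 at row 1 (c leaves); pivot element 2/3.
Divide row 1 by 2/3; eliminate column b from the other rows.
Row 4 update in column RHS: 49/3 − (5/3)·(19/2) = 1/2.

1/2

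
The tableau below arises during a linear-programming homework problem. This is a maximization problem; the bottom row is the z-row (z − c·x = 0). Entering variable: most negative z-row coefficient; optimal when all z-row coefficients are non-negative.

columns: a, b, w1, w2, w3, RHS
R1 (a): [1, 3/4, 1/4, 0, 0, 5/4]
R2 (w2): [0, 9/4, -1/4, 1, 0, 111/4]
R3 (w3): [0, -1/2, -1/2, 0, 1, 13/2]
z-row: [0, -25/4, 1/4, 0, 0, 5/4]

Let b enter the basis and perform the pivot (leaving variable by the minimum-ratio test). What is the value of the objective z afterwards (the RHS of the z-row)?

35/3

Ratio test on column b — row 1: (5/4)/(3/4) = 5/3; row 2: (111/4)/(9/4) = 37/3; row 3: entry -1/2 ≤ 0. Minimum is 5/3 at row 1 (a leaves); pivot element 3/4.
Pivot on row 1; the z-row RHS becomes 5/4 − (-25/4)·(5/3) = 35/3.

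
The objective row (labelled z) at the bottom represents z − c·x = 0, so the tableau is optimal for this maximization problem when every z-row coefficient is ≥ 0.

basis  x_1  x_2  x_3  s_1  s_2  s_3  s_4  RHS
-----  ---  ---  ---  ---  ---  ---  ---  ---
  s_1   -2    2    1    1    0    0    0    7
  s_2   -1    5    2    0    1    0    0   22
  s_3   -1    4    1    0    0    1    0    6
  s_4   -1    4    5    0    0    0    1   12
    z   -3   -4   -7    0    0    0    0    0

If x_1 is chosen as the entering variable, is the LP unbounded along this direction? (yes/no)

yes

Every constraint-row entry in column x_1 is ≤ 0, so increasing x_1 is unbounded.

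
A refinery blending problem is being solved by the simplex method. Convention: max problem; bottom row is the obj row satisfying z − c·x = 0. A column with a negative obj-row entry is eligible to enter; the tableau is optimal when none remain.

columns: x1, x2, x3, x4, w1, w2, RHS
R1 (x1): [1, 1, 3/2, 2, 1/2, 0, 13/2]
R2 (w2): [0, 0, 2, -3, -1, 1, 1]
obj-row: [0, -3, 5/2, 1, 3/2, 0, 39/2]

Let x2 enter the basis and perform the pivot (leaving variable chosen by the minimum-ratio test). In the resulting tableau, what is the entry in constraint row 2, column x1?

0

Ratio test on column x2 — row 1: (13/2)/1 = 13/2; row 2: entry 0 ≤ 0. Minimum is 13/2 at row 1 (x1 leaves); pivot element 1.
Divide row 1 by 1; eliminate column x2 from the other rows.
Row 2 update in column x1: 0 − 0·1 = 0.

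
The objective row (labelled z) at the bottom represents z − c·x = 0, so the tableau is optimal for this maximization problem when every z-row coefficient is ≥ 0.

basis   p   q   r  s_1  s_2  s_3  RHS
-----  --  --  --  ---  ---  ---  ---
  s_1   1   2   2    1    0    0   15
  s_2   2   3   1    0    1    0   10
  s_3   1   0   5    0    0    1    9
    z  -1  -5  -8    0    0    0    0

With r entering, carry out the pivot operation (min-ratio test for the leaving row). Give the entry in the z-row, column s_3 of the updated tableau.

8/5

Ratio test on column r — row 1: 15/2 = 15/2; row 2: 10/1 = 10; row 3: 9/5 = 9/5. Minimum is 9/5 at row 3 (s_3 leaves); pivot element 5.
Divide row 3 by 5; eliminate column r from the other rows.
z-row update in column s_3: 0 − (-8)·(1/5) = 8/5.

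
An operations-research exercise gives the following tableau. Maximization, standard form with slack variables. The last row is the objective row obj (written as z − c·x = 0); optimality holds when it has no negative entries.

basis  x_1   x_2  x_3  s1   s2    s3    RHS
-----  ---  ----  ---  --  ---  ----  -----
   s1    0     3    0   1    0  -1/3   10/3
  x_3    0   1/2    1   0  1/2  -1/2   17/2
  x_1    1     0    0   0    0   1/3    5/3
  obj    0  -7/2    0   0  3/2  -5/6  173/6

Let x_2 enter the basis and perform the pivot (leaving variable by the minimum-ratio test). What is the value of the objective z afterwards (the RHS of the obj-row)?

Ratio test on column x_2 — row 1: (10/3)/3 = 10/9; row 2: (17/2)/(1/2) = 17; row 3: entry 0 ≤ 0. Minimum is 10/9 at row 1 (s1 leaves); pivot element 3.
Pivot on row 1; the obj-row RHS becomes 173/6 − (-7/2)·(10/9) = 589/18.

589/18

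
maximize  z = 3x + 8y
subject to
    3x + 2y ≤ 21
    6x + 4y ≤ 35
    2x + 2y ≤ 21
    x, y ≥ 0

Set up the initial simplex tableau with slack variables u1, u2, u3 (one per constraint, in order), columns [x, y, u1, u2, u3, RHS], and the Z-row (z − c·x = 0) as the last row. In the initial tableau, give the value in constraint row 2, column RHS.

The RHS of constraint 2 is b_2 = 35.

35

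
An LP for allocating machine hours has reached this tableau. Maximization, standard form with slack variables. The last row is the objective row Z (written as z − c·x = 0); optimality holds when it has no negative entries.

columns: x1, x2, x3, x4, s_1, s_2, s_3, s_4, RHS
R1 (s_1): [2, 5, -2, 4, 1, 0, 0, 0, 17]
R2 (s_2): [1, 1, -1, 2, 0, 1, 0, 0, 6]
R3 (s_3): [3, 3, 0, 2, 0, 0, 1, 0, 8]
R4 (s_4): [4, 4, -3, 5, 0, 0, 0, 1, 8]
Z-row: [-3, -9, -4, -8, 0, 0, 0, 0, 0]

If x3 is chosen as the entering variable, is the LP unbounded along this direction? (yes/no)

yes

Every constraint-row entry in column x3 is ≤ 0, so increasing x3 is unbounded.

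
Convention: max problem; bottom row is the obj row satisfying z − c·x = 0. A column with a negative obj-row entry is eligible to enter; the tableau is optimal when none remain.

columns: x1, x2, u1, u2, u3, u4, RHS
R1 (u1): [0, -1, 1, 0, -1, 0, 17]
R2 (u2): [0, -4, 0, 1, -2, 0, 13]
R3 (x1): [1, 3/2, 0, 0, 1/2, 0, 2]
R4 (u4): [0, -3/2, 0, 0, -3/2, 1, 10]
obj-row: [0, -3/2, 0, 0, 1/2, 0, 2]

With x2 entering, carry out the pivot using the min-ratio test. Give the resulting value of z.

4

Ratio test on column x2 — row 1: entry -1 ≤ 0; row 2: entry -4 ≤ 0; row 3: 2/(3/2) = 4/3; row 4: entry -3/2 ≤ 0. Minimum is 4/3 at row 3 (x1 leaves); pivot element 3/2.
Pivot on row 3; the obj-row RHS becomes 2 − (-3/2)·(4/3) = 4.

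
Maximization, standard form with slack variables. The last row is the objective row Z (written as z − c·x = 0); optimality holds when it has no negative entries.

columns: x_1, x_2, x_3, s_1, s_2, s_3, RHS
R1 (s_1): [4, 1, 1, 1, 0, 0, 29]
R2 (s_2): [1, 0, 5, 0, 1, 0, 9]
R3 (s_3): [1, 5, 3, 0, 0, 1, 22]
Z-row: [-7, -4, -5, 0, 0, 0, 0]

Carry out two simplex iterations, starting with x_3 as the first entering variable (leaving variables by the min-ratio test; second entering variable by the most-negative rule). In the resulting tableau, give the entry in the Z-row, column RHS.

Ratio test on column x_3 — row 1: 29/1 = 29; row 2: 9/5 = 9/5; row 3: 22/3 = 22/3. Minimum is 9/5 at row 2 (s_2 leaves); pivot element 5.
Divide row 2 by 5; eliminate column x_3 from the other rows.
Second iteration: most negative Z-row entry is -6 in column x_1, so x_1 enters.
Ratio test on column x_1 — row 1: (136/5)/(19/5) = 136/19; row 2: (9/5)/(1/5) = 9; row 3: (83/5)/(2/5) = 83/2. Minimum is 136/19 at row 1 (s_1 leaves); pivot element 19/5.
Divide row 1 by 19/5; eliminate column x_1 from the other rows.
After both pivots, the entry at the Z-row, column RHS is 987/19.

987/19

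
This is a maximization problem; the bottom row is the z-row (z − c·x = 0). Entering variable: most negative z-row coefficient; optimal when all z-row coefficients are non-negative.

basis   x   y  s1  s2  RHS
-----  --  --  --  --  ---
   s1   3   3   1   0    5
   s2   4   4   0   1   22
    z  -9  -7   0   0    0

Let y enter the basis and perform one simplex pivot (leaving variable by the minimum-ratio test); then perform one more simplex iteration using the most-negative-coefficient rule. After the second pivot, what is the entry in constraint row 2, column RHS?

Ratio test on column y — row 1: 5/3 = 5/3; row 2: 22/4 = 11/2. Minimum is 5/3 at row 1 (s1 leaves); pivot element 3.
Divide row 1 by 3; eliminate column y from the other rows.
Second iteration: most negative z-row entry is -2 in column x, so x enters.
Ratio test on column x — row 1: (5/3)/1 = 5/3; row 2: entry 0 ≤ 0. Minimum is 5/3 at row 1 (y leaves); pivot element 1.
Divide row 1 by 1; eliminate column x from the other rows.
After both pivots, the entry at constraint row 2, column RHS is 46/3.

46/3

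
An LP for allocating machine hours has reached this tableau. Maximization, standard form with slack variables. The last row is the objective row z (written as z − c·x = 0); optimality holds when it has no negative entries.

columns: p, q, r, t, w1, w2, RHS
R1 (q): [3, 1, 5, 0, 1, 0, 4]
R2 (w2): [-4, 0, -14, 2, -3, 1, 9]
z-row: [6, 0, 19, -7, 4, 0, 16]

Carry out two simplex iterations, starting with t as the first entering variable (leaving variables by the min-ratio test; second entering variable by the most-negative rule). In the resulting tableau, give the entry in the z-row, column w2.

Ratio test on column t — row 1: entry 0 ≤ 0; row 2: 9/2 = 9/2. Minimum is 9/2 at row 2 (w2 leaves); pivot element 2.
Divide row 2 by 2; eliminate column t from the other rows.
Second iteration: most negative z-row entry is -30 in column r, so r enters.
Ratio test on column r — row 1: 4/5 = 4/5; row 2: entry -7 ≤ 0. Minimum is 4/5 at row 1 (q leaves); pivot element 5.
Divide row 1 by 5; eliminate column r from the other rows.
After both pivots, the entry at the z-row, column w2 is 7/2.

7/2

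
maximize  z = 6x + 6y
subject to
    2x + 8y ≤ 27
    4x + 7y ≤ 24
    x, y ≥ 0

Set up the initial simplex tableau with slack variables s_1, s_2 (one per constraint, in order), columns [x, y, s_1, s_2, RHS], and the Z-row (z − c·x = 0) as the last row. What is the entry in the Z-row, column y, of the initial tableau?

-6

The Z-row carries the negated objective coefficients: the y entry is -6.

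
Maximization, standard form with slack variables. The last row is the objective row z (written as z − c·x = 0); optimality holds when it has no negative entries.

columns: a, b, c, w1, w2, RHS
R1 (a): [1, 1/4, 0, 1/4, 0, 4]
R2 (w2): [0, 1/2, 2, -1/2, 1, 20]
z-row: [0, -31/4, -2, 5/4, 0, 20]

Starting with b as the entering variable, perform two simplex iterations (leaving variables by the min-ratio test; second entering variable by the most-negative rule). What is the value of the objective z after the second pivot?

Ratio test on column b — row 1: 4/(1/4) = 16; row 2: 20/(1/2) = 40. Minimum is 16 at row 1 (a leaves); pivot element 1/4.
Pivot on row 1; the z-row RHS becomes 20 − (-31/4)·16 = 144.
Next entering variable (most negative z-row entry -2): c.
Ratio test on column c — row 1: entry 0 ≤ 0; row 2: 12/2 = 6. Minimum is 6 at row 2 (w2 leaves); pivot element 2.
After the second pivot the z-row RHS is 144 − (-2)·6 = 156.

156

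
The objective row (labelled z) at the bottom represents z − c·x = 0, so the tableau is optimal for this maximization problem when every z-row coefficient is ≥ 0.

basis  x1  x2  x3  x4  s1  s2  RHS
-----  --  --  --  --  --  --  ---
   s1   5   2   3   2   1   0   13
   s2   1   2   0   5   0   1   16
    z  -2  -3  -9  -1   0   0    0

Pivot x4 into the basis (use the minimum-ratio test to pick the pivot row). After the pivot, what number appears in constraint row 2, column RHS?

16/5

Ratio test on column x4 — row 1: 13/2 = 13/2; row 2: 16/5 = 16/5. Minimum is 16/5 at row 2 (s2 leaves); pivot element 5.
Divide row 2 by 5; eliminate column x4 from the other rows.
In the new row 2, the RHS entry is the old entry divided by the pivot: 16/5 = 16/5.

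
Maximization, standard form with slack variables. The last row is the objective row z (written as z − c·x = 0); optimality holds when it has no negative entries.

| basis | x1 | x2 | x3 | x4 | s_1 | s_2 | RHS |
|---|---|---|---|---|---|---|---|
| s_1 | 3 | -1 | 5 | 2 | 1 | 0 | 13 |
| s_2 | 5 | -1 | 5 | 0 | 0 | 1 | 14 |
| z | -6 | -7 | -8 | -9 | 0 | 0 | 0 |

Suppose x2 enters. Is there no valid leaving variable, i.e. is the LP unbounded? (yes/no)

Every constraint-row entry in column x2 is ≤ 0, so increasing x2 is unbounded.

yes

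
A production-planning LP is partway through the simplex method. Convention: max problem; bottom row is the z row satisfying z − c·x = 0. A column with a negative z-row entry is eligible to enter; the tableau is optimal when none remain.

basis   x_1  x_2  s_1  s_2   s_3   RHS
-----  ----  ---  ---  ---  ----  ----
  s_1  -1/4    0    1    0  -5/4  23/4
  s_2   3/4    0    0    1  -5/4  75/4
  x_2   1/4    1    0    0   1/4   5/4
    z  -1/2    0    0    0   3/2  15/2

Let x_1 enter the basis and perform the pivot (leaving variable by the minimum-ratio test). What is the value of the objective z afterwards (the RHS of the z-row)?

Ratio test on column x_1 — row 1: entry -1/4 ≤ 0; row 2: (75/4)/(3/4) = 25; row 3: (5/4)/(1/4) = 5. Minimum is 5 at row 3 (x_2 leaves); pivot element 1/4.
Pivot on row 3; the z-row RHS becomes 15/2 − (-1/2)·5 = 10.

10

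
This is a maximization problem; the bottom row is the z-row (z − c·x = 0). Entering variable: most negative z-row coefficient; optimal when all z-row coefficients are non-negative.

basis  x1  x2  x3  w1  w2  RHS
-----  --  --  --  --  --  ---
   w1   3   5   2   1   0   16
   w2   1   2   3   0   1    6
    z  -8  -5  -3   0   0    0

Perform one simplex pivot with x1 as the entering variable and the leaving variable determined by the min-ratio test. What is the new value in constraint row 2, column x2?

1/3

Ratio test on column x1 — row 1: 16/3 = 16/3; row 2: 6/1 = 6. Minimum is 16/3 at row 1 (w1 leaves); pivot element 3.
Divide row 1 by 3; eliminate column x1 from the other rows.
Row 2 update in column x2: 2 − 1·(5/3) = 1/3.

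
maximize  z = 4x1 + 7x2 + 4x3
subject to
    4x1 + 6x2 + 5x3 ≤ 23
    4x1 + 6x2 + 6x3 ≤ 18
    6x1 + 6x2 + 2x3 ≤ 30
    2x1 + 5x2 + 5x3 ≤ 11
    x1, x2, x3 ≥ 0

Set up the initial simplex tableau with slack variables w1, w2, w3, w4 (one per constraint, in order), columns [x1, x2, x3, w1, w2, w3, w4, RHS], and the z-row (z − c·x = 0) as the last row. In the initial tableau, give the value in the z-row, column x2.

-7

The z-row carries the negated objective coefficients: the x2 entry is -7.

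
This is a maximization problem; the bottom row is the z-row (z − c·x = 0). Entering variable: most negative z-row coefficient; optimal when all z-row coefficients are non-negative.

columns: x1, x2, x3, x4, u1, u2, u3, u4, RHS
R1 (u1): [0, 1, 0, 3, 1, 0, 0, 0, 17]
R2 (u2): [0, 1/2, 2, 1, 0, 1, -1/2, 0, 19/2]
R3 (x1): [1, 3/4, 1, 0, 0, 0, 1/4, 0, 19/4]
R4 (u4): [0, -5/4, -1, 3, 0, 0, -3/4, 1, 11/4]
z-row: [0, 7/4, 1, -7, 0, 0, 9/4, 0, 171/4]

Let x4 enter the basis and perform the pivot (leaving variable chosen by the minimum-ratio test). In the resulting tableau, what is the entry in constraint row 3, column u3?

Ratio test on column x4 — row 1: 17/3 = 17/3; row 2: (19/2)/1 = 19/2; row 3: entry 0 ≤ 0; row 4: (11/4)/3 = 11/12. Minimum is 11/12 at row 4 (u4 leaves); pivot element 3.
Divide row 4 by 3; eliminate column x4 from the other rows.
Row 3 update in column u3: 1/4 − 0·(-1/4) = 1/4.

1/4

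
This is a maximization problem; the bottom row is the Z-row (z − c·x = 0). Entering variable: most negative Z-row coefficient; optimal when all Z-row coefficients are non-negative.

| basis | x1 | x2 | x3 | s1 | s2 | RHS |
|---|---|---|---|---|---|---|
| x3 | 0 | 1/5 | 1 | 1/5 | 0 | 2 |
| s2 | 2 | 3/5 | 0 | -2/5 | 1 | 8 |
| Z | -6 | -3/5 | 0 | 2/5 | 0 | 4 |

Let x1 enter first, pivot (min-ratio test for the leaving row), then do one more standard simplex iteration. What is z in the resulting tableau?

36

Ratio test on column x1 — row 1: entry 0 ≤ 0; row 2: 8/2 = 4. Minimum is 4 at row 2 (s2 leaves); pivot element 2.
Pivot on row 2; the Z-row RHS becomes 4 − (-6)·4 = 28.
Next entering variable (most negative Z-row entry -4/5): s1.
Ratio test on column s1 — row 1: 2/(1/5) = 10; row 2: entry -1/5 ≤ 0. Minimum is 10 at row 1 (x3 leaves); pivot element 1/5.
After the second pivot the Z-row RHS is 28 − (-4/5)·10 = 36.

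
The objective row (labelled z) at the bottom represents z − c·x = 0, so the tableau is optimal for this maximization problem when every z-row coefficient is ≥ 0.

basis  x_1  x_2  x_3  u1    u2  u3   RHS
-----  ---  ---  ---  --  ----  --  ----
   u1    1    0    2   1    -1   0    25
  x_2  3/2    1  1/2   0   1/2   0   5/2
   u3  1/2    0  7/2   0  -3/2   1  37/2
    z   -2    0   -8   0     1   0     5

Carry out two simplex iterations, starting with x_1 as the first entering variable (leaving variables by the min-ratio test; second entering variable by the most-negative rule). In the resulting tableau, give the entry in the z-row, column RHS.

Ratio test on column x_1 — row 1: 25/1 = 25; row 2: (5/2)/(3/2) = 5/3; row 3: (37/2)/(1/2) = 37. Minimum is 5/3 at row 2 (x_2 leaves); pivot element 3/2.
Divide row 2 by 3/2; eliminate column x_1 from the other rows.
Second iteration: most negative z-row entry is -22/3 in column x_3, so x_3 enters.
Ratio test on column x_3 — row 1: (70/3)/(5/3) = 14; row 2: (5/3)/(1/3) = 5; row 3: (53/3)/(10/3) = 53/10. Minimum is 5 at row 2 (x_1 leaves); pivot element 1/3.
Divide row 2 by 1/3; eliminate column x_3 from the other rows.
After both pivots, the entry at the z-row, column RHS is 45.

45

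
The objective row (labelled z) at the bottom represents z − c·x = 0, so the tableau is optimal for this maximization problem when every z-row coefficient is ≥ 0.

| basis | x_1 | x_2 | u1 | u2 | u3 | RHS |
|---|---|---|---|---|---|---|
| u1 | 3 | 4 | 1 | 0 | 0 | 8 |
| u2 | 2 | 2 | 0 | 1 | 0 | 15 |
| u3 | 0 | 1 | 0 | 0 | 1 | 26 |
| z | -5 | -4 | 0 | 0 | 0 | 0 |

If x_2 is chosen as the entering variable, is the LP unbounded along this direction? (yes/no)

no

Column x_2 has positive entries in row(s) 1, 2, 3, so the ratio test bounds it — not unbounded.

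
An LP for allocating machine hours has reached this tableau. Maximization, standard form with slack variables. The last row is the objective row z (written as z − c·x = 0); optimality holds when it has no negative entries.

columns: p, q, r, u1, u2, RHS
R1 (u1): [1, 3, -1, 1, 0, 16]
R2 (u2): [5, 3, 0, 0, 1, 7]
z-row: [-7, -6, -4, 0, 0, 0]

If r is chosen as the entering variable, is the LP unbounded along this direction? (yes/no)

yes

Every constraint-row entry in column r is ≤ 0, so increasing r is unbounded.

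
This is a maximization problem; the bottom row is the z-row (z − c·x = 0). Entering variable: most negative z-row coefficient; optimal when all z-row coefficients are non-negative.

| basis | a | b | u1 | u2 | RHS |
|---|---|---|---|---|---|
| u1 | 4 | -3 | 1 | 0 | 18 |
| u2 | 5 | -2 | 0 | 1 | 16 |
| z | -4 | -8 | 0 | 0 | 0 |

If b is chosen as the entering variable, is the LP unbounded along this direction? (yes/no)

yes

Every constraint-row entry in column b is ≤ 0, so increasing b is unbounded.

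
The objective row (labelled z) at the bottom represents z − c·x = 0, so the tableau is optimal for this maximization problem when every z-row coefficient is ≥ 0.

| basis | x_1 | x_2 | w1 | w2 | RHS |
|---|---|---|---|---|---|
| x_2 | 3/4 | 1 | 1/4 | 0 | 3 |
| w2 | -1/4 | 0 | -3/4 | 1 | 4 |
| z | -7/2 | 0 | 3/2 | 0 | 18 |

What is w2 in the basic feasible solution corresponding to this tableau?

4

w2 is basic (row 2); its value is the RHS of that row, 4.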